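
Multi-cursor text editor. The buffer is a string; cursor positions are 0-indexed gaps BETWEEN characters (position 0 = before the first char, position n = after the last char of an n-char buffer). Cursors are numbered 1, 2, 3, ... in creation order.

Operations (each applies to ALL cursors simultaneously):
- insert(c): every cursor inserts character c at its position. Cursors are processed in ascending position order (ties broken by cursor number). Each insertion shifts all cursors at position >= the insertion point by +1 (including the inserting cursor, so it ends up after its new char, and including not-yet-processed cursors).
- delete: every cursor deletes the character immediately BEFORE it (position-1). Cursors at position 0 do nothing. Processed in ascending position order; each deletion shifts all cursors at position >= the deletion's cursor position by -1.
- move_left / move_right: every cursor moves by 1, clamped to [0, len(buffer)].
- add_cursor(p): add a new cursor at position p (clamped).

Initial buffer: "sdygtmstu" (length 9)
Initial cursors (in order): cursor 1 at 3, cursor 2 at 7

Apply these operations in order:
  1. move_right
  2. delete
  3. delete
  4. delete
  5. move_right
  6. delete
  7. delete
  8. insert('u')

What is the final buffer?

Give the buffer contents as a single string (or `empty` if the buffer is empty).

After op 1 (move_right): buffer="sdygtmstu" (len 9), cursors c1@4 c2@8, authorship .........
After op 2 (delete): buffer="sdytmsu" (len 7), cursors c1@3 c2@6, authorship .......
After op 3 (delete): buffer="sdtmu" (len 5), cursors c1@2 c2@4, authorship .....
After op 4 (delete): buffer="stu" (len 3), cursors c1@1 c2@2, authorship ...
After op 5 (move_right): buffer="stu" (len 3), cursors c1@2 c2@3, authorship ...
After op 6 (delete): buffer="s" (len 1), cursors c1@1 c2@1, authorship .
After op 7 (delete): buffer="" (len 0), cursors c1@0 c2@0, authorship 
After op 8 (insert('u')): buffer="uu" (len 2), cursors c1@2 c2@2, authorship 12

Answer: uu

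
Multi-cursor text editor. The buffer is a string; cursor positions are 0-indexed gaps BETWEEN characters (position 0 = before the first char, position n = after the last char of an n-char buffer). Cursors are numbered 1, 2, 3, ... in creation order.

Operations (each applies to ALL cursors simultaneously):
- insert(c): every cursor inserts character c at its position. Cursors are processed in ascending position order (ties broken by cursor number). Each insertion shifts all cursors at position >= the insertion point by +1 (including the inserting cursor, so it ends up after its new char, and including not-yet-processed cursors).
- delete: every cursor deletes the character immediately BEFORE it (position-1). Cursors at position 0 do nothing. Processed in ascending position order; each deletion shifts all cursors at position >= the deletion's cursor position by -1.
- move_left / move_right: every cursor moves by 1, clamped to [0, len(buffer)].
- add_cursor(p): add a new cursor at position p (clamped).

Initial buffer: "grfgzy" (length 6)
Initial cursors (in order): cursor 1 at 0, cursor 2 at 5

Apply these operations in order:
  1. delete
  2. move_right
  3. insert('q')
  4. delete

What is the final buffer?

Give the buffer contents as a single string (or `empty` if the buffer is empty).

Answer: grfgy

Derivation:
After op 1 (delete): buffer="grfgy" (len 5), cursors c1@0 c2@4, authorship .....
After op 2 (move_right): buffer="grfgy" (len 5), cursors c1@1 c2@5, authorship .....
After op 3 (insert('q')): buffer="gqrfgyq" (len 7), cursors c1@2 c2@7, authorship .1....2
After op 4 (delete): buffer="grfgy" (len 5), cursors c1@1 c2@5, authorship .....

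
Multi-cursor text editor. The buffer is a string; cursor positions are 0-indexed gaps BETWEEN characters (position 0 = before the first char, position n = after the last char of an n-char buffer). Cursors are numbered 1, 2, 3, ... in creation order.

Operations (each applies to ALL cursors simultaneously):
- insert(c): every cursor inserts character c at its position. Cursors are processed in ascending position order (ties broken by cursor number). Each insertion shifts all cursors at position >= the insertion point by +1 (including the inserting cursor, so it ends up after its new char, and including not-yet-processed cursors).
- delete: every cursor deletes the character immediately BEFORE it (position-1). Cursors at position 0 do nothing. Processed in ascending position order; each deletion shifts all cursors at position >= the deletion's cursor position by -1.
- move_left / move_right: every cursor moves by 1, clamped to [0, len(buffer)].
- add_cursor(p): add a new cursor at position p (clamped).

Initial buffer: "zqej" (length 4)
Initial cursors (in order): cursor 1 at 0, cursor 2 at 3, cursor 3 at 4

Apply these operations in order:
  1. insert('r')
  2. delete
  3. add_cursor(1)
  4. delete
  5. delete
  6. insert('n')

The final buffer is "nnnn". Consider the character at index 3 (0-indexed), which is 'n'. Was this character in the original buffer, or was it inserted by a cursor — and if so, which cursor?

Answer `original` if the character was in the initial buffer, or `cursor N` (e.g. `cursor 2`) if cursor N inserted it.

Answer: cursor 4

Derivation:
After op 1 (insert('r')): buffer="rzqerjr" (len 7), cursors c1@1 c2@5 c3@7, authorship 1...2.3
After op 2 (delete): buffer="zqej" (len 4), cursors c1@0 c2@3 c3@4, authorship ....
After op 3 (add_cursor(1)): buffer="zqej" (len 4), cursors c1@0 c4@1 c2@3 c3@4, authorship ....
After op 4 (delete): buffer="q" (len 1), cursors c1@0 c4@0 c2@1 c3@1, authorship .
After op 5 (delete): buffer="" (len 0), cursors c1@0 c2@0 c3@0 c4@0, authorship 
After op 6 (insert('n')): buffer="nnnn" (len 4), cursors c1@4 c2@4 c3@4 c4@4, authorship 1234
Authorship (.=original, N=cursor N): 1 2 3 4
Index 3: author = 4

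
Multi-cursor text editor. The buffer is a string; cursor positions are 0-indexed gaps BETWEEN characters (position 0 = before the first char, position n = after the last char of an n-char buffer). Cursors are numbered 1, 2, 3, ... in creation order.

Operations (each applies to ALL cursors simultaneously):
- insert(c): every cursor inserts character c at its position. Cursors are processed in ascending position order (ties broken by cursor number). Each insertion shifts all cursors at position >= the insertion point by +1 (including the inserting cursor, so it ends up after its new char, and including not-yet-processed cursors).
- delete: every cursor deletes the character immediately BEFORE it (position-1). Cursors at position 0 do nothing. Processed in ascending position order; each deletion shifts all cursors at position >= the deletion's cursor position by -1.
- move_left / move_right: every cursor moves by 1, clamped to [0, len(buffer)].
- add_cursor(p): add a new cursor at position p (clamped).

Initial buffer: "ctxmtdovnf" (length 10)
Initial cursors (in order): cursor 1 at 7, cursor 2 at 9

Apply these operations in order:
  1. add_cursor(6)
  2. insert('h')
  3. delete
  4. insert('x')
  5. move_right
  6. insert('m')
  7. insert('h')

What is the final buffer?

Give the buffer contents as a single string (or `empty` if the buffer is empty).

Answer: ctxmtdxomhxvmhnxfmh

Derivation:
After op 1 (add_cursor(6)): buffer="ctxmtdovnf" (len 10), cursors c3@6 c1@7 c2@9, authorship ..........
After op 2 (insert('h')): buffer="ctxmtdhohvnhf" (len 13), cursors c3@7 c1@9 c2@12, authorship ......3.1..2.
After op 3 (delete): buffer="ctxmtdovnf" (len 10), cursors c3@6 c1@7 c2@9, authorship ..........
After op 4 (insert('x')): buffer="ctxmtdxoxvnxf" (len 13), cursors c3@7 c1@9 c2@12, authorship ......3.1..2.
After op 5 (move_right): buffer="ctxmtdxoxvnxf" (len 13), cursors c3@8 c1@10 c2@13, authorship ......3.1..2.
After op 6 (insert('m')): buffer="ctxmtdxomxvmnxfm" (len 16), cursors c3@9 c1@12 c2@16, authorship ......3.31.1.2.2
After op 7 (insert('h')): buffer="ctxmtdxomhxvmhnxfmh" (len 19), cursors c3@10 c1@14 c2@19, authorship ......3.331.11.2.22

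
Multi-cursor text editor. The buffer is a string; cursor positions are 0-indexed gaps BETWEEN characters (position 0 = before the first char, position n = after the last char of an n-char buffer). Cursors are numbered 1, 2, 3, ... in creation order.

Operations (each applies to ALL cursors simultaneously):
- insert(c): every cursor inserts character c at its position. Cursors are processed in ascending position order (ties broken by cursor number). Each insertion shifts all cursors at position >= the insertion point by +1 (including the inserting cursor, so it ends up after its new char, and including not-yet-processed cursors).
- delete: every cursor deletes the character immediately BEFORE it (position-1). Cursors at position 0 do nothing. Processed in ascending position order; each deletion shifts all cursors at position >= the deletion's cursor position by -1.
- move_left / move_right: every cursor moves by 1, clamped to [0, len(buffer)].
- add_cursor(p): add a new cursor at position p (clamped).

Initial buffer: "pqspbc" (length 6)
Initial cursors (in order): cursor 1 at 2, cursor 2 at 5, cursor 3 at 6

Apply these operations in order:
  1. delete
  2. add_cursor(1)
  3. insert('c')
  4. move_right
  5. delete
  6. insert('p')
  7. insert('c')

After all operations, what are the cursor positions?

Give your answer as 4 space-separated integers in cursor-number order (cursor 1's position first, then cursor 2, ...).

Answer: 6 11 11 6

Derivation:
After op 1 (delete): buffer="psp" (len 3), cursors c1@1 c2@3 c3@3, authorship ...
After op 2 (add_cursor(1)): buffer="psp" (len 3), cursors c1@1 c4@1 c2@3 c3@3, authorship ...
After op 3 (insert('c')): buffer="pccspcc" (len 7), cursors c1@3 c4@3 c2@7 c3@7, authorship .14..23
After op 4 (move_right): buffer="pccspcc" (len 7), cursors c1@4 c4@4 c2@7 c3@7, authorship .14..23
After op 5 (delete): buffer="pcp" (len 3), cursors c1@2 c4@2 c2@3 c3@3, authorship .1.
After op 6 (insert('p')): buffer="pcppppp" (len 7), cursors c1@4 c4@4 c2@7 c3@7, authorship .114.23
After op 7 (insert('c')): buffer="pcppccpppcc" (len 11), cursors c1@6 c4@6 c2@11 c3@11, authorship .11414.2323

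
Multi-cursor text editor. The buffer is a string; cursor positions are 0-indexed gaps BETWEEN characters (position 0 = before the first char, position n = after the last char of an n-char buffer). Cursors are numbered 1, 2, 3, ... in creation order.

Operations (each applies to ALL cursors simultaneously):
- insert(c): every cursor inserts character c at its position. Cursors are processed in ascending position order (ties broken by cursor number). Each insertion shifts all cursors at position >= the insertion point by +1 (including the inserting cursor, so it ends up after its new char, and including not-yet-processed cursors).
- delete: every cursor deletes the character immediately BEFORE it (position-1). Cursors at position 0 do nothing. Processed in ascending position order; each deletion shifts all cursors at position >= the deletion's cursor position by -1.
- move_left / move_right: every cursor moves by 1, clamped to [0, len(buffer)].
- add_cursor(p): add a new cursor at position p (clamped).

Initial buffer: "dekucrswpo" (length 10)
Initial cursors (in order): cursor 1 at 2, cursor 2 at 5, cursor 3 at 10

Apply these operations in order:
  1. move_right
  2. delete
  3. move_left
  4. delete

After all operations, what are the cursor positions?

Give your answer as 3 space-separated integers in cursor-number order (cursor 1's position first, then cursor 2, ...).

Answer: 0 1 3

Derivation:
After op 1 (move_right): buffer="dekucrswpo" (len 10), cursors c1@3 c2@6 c3@10, authorship ..........
After op 2 (delete): buffer="deucswp" (len 7), cursors c1@2 c2@4 c3@7, authorship .......
After op 3 (move_left): buffer="deucswp" (len 7), cursors c1@1 c2@3 c3@6, authorship .......
After op 4 (delete): buffer="ecsp" (len 4), cursors c1@0 c2@1 c3@3, authorship ....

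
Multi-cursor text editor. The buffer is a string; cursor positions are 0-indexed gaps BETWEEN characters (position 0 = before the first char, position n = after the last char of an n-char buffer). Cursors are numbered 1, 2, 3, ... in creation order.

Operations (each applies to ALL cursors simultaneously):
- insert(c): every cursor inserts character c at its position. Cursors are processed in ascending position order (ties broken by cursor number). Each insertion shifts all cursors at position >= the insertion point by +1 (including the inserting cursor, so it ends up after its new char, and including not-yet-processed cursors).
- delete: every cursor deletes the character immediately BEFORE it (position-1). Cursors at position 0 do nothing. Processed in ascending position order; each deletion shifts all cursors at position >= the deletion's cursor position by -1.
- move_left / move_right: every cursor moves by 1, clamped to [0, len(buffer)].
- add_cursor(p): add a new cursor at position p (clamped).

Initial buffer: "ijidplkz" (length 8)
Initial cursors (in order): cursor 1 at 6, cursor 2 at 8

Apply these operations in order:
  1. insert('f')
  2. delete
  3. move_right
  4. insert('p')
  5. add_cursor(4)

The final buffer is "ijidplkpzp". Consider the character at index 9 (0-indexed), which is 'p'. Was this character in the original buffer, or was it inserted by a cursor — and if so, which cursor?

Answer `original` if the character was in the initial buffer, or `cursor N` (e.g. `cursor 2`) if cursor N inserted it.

Answer: cursor 2

Derivation:
After op 1 (insert('f')): buffer="ijidplfkzf" (len 10), cursors c1@7 c2@10, authorship ......1..2
After op 2 (delete): buffer="ijidplkz" (len 8), cursors c1@6 c2@8, authorship ........
After op 3 (move_right): buffer="ijidplkz" (len 8), cursors c1@7 c2@8, authorship ........
After op 4 (insert('p')): buffer="ijidplkpzp" (len 10), cursors c1@8 c2@10, authorship .......1.2
After op 5 (add_cursor(4)): buffer="ijidplkpzp" (len 10), cursors c3@4 c1@8 c2@10, authorship .......1.2
Authorship (.=original, N=cursor N): . . . . . . . 1 . 2
Index 9: author = 2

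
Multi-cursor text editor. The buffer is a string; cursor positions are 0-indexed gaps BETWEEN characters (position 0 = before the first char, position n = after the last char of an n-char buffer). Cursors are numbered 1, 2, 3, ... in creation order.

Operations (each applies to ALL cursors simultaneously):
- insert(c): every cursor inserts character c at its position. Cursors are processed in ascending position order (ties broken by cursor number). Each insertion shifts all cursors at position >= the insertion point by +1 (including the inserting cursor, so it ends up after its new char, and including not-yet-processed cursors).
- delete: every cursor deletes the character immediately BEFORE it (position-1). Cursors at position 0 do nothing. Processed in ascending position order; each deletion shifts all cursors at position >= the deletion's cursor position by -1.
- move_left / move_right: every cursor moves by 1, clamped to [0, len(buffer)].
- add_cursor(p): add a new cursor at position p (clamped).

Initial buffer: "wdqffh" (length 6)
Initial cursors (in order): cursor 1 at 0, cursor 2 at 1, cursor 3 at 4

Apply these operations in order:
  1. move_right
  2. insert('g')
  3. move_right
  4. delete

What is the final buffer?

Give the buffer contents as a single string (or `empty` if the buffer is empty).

After op 1 (move_right): buffer="wdqffh" (len 6), cursors c1@1 c2@2 c3@5, authorship ......
After op 2 (insert('g')): buffer="wgdgqffgh" (len 9), cursors c1@2 c2@4 c3@8, authorship .1.2...3.
After op 3 (move_right): buffer="wgdgqffgh" (len 9), cursors c1@3 c2@5 c3@9, authorship .1.2...3.
After op 4 (delete): buffer="wggffg" (len 6), cursors c1@2 c2@3 c3@6, authorship .12..3

Answer: wggffg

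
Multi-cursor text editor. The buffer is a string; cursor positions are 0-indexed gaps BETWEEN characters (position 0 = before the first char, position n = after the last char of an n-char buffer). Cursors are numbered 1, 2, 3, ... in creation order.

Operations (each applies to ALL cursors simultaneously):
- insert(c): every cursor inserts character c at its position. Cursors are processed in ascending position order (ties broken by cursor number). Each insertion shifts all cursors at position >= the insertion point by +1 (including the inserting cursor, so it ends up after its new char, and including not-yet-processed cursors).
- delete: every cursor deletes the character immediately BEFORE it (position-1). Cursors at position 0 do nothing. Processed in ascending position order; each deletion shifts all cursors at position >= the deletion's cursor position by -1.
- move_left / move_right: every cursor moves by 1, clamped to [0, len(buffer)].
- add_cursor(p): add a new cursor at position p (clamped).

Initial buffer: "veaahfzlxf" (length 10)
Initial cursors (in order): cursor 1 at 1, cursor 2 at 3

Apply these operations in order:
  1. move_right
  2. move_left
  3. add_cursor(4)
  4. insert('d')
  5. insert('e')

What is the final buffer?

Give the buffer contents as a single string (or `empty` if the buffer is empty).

Answer: vdeeadeadehfzlxf

Derivation:
After op 1 (move_right): buffer="veaahfzlxf" (len 10), cursors c1@2 c2@4, authorship ..........
After op 2 (move_left): buffer="veaahfzlxf" (len 10), cursors c1@1 c2@3, authorship ..........
After op 3 (add_cursor(4)): buffer="veaahfzlxf" (len 10), cursors c1@1 c2@3 c3@4, authorship ..........
After op 4 (insert('d')): buffer="vdeadadhfzlxf" (len 13), cursors c1@2 c2@5 c3@7, authorship .1..2.3......
After op 5 (insert('e')): buffer="vdeeadeadehfzlxf" (len 16), cursors c1@3 c2@7 c3@10, authorship .11..22.33......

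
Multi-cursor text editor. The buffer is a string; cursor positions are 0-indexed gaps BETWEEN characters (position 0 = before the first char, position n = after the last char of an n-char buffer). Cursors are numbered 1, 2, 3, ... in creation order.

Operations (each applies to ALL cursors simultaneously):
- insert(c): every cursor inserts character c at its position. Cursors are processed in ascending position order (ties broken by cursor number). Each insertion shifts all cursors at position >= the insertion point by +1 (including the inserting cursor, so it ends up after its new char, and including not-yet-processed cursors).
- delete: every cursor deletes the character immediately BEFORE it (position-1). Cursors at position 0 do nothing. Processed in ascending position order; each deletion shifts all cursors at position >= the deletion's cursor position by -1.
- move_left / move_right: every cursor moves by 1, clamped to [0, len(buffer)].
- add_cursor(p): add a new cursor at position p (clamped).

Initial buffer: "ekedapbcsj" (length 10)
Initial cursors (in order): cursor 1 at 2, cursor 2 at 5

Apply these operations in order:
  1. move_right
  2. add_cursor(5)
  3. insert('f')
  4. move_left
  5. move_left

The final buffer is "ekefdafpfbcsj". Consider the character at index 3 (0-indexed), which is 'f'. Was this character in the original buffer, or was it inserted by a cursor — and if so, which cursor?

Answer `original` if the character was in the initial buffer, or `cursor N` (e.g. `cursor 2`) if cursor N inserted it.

Answer: cursor 1

Derivation:
After op 1 (move_right): buffer="ekedapbcsj" (len 10), cursors c1@3 c2@6, authorship ..........
After op 2 (add_cursor(5)): buffer="ekedapbcsj" (len 10), cursors c1@3 c3@5 c2@6, authorship ..........
After op 3 (insert('f')): buffer="ekefdafpfbcsj" (len 13), cursors c1@4 c3@7 c2@9, authorship ...1..3.2....
After op 4 (move_left): buffer="ekefdafpfbcsj" (len 13), cursors c1@3 c3@6 c2@8, authorship ...1..3.2....
After op 5 (move_left): buffer="ekefdafpfbcsj" (len 13), cursors c1@2 c3@5 c2@7, authorship ...1..3.2....
Authorship (.=original, N=cursor N): . . . 1 . . 3 . 2 . . . .
Index 3: author = 1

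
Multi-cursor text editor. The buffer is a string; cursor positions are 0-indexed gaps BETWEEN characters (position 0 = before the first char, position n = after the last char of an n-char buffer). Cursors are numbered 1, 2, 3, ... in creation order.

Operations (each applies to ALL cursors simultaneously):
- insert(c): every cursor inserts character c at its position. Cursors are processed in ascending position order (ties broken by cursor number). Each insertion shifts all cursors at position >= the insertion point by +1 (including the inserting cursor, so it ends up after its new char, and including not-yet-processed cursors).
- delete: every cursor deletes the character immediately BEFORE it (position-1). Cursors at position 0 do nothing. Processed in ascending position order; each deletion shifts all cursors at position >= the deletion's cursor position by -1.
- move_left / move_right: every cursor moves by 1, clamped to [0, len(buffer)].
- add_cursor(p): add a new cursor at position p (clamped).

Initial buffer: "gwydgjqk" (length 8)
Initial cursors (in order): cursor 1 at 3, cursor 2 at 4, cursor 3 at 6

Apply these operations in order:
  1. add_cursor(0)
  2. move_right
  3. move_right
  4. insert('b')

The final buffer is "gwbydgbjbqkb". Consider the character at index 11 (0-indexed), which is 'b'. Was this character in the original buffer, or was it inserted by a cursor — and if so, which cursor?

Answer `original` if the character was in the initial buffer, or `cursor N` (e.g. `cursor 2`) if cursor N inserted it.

Answer: cursor 3

Derivation:
After op 1 (add_cursor(0)): buffer="gwydgjqk" (len 8), cursors c4@0 c1@3 c2@4 c3@6, authorship ........
After op 2 (move_right): buffer="gwydgjqk" (len 8), cursors c4@1 c1@4 c2@5 c3@7, authorship ........
After op 3 (move_right): buffer="gwydgjqk" (len 8), cursors c4@2 c1@5 c2@6 c3@8, authorship ........
After op 4 (insert('b')): buffer="gwbydgbjbqkb" (len 12), cursors c4@3 c1@7 c2@9 c3@12, authorship ..4...1.2..3
Authorship (.=original, N=cursor N): . . 4 . . . 1 . 2 . . 3
Index 11: author = 3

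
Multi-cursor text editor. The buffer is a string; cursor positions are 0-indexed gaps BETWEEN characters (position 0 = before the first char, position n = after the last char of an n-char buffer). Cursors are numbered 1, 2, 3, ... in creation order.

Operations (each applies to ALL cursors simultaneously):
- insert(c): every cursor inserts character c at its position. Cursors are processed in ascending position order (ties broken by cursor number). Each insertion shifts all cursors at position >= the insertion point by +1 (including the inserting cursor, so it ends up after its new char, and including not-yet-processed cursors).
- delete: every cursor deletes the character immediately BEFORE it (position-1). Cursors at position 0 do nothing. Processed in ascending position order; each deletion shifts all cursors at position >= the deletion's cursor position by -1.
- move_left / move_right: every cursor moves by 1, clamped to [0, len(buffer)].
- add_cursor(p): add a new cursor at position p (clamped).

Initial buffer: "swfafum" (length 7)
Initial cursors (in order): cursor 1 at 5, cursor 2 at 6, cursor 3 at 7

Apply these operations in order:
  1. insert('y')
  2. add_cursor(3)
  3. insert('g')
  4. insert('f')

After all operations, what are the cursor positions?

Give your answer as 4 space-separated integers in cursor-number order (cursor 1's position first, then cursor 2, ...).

Answer: 10 14 18 5

Derivation:
After op 1 (insert('y')): buffer="swfafyuymy" (len 10), cursors c1@6 c2@8 c3@10, authorship .....1.2.3
After op 2 (add_cursor(3)): buffer="swfafyuymy" (len 10), cursors c4@3 c1@6 c2@8 c3@10, authorship .....1.2.3
After op 3 (insert('g')): buffer="swfgafyguygmyg" (len 14), cursors c4@4 c1@8 c2@11 c3@14, authorship ...4..11.22.33
After op 4 (insert('f')): buffer="swfgfafygfuygfmygf" (len 18), cursors c4@5 c1@10 c2@14 c3@18, authorship ...44..111.222.333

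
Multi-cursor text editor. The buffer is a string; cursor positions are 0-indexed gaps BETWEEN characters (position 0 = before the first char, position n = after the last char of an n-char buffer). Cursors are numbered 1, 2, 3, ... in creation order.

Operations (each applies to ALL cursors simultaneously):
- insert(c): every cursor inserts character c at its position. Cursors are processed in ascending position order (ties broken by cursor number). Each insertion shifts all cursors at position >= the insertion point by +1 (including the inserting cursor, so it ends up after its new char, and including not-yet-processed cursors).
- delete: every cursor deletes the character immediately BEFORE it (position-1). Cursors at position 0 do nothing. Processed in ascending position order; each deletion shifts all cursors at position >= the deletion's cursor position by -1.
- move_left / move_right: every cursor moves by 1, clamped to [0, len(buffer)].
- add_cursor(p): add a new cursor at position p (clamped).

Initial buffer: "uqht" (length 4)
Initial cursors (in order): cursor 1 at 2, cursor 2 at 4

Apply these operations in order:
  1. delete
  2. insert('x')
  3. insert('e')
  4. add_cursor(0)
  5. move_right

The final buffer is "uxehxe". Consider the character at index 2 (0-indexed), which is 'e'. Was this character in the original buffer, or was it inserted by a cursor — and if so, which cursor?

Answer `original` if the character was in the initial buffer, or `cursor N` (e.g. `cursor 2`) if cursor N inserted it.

After op 1 (delete): buffer="uh" (len 2), cursors c1@1 c2@2, authorship ..
After op 2 (insert('x')): buffer="uxhx" (len 4), cursors c1@2 c2@4, authorship .1.2
After op 3 (insert('e')): buffer="uxehxe" (len 6), cursors c1@3 c2@6, authorship .11.22
After op 4 (add_cursor(0)): buffer="uxehxe" (len 6), cursors c3@0 c1@3 c2@6, authorship .11.22
After op 5 (move_right): buffer="uxehxe" (len 6), cursors c3@1 c1@4 c2@6, authorship .11.22
Authorship (.=original, N=cursor N): . 1 1 . 2 2
Index 2: author = 1

Answer: cursor 1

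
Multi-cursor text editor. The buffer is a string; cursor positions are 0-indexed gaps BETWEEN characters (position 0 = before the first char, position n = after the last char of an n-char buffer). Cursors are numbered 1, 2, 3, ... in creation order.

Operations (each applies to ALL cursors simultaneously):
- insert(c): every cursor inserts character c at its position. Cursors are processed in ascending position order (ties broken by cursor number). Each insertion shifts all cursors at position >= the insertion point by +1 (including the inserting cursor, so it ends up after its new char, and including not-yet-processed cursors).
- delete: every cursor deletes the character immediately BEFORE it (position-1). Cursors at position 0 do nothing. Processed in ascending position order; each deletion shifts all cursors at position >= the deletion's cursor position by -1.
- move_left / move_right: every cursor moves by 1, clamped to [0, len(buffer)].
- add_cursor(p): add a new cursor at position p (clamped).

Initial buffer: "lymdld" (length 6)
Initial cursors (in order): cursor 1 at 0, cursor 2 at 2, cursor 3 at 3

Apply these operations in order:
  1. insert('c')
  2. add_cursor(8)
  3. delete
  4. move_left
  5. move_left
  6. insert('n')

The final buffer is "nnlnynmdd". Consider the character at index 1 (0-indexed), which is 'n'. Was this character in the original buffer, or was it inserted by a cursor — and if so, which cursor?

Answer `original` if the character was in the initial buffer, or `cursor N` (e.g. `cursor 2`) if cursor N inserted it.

Answer: cursor 2

Derivation:
After op 1 (insert('c')): buffer="clycmcdld" (len 9), cursors c1@1 c2@4 c3@6, authorship 1..2.3...
After op 2 (add_cursor(8)): buffer="clycmcdld" (len 9), cursors c1@1 c2@4 c3@6 c4@8, authorship 1..2.3...
After op 3 (delete): buffer="lymdd" (len 5), cursors c1@0 c2@2 c3@3 c4@4, authorship .....
After op 4 (move_left): buffer="lymdd" (len 5), cursors c1@0 c2@1 c3@2 c4@3, authorship .....
After op 5 (move_left): buffer="lymdd" (len 5), cursors c1@0 c2@0 c3@1 c4@2, authorship .....
After op 6 (insert('n')): buffer="nnlnynmdd" (len 9), cursors c1@2 c2@2 c3@4 c4@6, authorship 12.3.4...
Authorship (.=original, N=cursor N): 1 2 . 3 . 4 . . .
Index 1: author = 2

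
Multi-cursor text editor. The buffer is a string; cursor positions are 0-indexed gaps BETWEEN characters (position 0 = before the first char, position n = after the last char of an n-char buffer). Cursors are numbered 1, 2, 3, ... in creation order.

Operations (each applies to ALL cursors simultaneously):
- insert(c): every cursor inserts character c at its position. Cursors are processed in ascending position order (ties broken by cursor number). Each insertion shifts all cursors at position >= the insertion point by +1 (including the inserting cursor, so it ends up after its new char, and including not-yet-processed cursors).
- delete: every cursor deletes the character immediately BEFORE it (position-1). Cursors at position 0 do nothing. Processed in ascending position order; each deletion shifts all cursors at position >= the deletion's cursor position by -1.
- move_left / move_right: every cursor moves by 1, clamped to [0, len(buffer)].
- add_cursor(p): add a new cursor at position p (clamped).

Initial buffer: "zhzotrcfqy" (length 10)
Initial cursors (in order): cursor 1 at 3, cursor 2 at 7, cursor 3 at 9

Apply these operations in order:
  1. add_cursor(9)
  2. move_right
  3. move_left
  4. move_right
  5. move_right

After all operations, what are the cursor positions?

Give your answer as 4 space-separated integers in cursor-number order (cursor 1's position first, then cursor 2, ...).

Answer: 5 9 10 10

Derivation:
After op 1 (add_cursor(9)): buffer="zhzotrcfqy" (len 10), cursors c1@3 c2@7 c3@9 c4@9, authorship ..........
After op 2 (move_right): buffer="zhzotrcfqy" (len 10), cursors c1@4 c2@8 c3@10 c4@10, authorship ..........
After op 3 (move_left): buffer="zhzotrcfqy" (len 10), cursors c1@3 c2@7 c3@9 c4@9, authorship ..........
After op 4 (move_right): buffer="zhzotrcfqy" (len 10), cursors c1@4 c2@8 c3@10 c4@10, authorship ..........
After op 5 (move_right): buffer="zhzotrcfqy" (len 10), cursors c1@5 c2@9 c3@10 c4@10, authorship ..........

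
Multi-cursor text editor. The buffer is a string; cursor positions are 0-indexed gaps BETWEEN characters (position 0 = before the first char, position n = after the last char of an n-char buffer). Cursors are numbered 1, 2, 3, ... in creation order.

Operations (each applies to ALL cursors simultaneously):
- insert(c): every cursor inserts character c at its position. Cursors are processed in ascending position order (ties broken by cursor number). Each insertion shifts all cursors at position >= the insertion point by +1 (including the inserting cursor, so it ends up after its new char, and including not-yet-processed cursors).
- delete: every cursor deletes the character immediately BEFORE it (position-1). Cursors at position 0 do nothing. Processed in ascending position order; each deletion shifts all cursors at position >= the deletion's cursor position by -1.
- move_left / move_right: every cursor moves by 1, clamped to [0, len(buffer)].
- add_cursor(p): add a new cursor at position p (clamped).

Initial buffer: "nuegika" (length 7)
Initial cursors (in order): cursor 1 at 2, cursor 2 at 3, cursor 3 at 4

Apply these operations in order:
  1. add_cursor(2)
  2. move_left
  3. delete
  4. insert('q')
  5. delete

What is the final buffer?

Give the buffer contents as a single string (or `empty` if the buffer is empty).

Answer: gika

Derivation:
After op 1 (add_cursor(2)): buffer="nuegika" (len 7), cursors c1@2 c4@2 c2@3 c3@4, authorship .......
After op 2 (move_left): buffer="nuegika" (len 7), cursors c1@1 c4@1 c2@2 c3@3, authorship .......
After op 3 (delete): buffer="gika" (len 4), cursors c1@0 c2@0 c3@0 c4@0, authorship ....
After op 4 (insert('q')): buffer="qqqqgika" (len 8), cursors c1@4 c2@4 c3@4 c4@4, authorship 1234....
After op 5 (delete): buffer="gika" (len 4), cursors c1@0 c2@0 c3@0 c4@0, authorship ....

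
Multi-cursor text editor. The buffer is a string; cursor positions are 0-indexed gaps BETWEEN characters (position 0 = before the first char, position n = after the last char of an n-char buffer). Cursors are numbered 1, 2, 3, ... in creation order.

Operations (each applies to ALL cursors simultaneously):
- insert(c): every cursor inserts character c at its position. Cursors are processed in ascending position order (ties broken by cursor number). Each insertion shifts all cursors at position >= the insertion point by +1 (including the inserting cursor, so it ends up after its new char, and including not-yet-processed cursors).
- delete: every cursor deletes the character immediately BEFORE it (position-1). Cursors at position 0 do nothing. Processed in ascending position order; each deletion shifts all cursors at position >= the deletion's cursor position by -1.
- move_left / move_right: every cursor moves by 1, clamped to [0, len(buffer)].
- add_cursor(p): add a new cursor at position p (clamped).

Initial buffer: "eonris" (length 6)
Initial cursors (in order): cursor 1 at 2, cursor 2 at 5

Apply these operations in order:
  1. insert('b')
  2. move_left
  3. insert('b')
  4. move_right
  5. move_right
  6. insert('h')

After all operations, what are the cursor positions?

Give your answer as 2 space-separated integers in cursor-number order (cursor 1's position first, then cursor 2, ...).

Answer: 6 12

Derivation:
After op 1 (insert('b')): buffer="eobnribs" (len 8), cursors c1@3 c2@7, authorship ..1...2.
After op 2 (move_left): buffer="eobnribs" (len 8), cursors c1@2 c2@6, authorship ..1...2.
After op 3 (insert('b')): buffer="eobbnribbs" (len 10), cursors c1@3 c2@8, authorship ..11...22.
After op 4 (move_right): buffer="eobbnribbs" (len 10), cursors c1@4 c2@9, authorship ..11...22.
After op 5 (move_right): buffer="eobbnribbs" (len 10), cursors c1@5 c2@10, authorship ..11...22.
After op 6 (insert('h')): buffer="eobbnhribbsh" (len 12), cursors c1@6 c2@12, authorship ..11.1..22.2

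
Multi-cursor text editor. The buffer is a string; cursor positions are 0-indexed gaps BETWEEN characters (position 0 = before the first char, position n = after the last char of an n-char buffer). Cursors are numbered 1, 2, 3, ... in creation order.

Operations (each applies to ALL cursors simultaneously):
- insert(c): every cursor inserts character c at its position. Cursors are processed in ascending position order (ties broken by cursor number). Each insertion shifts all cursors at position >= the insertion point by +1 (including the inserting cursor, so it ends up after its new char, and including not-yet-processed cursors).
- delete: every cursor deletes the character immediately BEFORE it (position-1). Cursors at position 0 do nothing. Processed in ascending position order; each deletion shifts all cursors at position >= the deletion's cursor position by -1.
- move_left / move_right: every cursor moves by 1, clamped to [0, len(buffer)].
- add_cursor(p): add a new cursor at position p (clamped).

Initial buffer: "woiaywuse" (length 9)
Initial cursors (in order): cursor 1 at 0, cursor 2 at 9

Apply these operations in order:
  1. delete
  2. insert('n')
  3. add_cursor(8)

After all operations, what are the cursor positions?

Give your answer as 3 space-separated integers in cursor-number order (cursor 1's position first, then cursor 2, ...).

After op 1 (delete): buffer="woiaywus" (len 8), cursors c1@0 c2@8, authorship ........
After op 2 (insert('n')): buffer="nwoiaywusn" (len 10), cursors c1@1 c2@10, authorship 1........2
After op 3 (add_cursor(8)): buffer="nwoiaywusn" (len 10), cursors c1@1 c3@8 c2@10, authorship 1........2

Answer: 1 10 8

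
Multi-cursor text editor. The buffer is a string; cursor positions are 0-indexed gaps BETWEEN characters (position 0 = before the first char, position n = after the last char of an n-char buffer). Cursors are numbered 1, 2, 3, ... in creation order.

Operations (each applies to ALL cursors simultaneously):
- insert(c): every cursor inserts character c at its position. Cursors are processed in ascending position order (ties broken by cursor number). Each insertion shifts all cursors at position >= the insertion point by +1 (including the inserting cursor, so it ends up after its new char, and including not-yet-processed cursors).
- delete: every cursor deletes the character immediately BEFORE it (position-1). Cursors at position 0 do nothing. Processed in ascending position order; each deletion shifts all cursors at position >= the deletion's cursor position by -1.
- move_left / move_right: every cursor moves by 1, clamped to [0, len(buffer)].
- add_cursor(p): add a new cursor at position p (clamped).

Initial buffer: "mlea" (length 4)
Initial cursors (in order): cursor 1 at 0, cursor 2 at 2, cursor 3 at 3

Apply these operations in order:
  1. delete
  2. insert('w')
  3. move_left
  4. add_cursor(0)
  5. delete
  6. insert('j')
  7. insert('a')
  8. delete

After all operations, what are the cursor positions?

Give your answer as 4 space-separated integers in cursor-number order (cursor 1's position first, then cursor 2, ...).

After op 1 (delete): buffer="ma" (len 2), cursors c1@0 c2@1 c3@1, authorship ..
After op 2 (insert('w')): buffer="wmwwa" (len 5), cursors c1@1 c2@4 c3@4, authorship 1.23.
After op 3 (move_left): buffer="wmwwa" (len 5), cursors c1@0 c2@3 c3@3, authorship 1.23.
After op 4 (add_cursor(0)): buffer="wmwwa" (len 5), cursors c1@0 c4@0 c2@3 c3@3, authorship 1.23.
After op 5 (delete): buffer="wwa" (len 3), cursors c1@0 c4@0 c2@1 c3@1, authorship 13.
After op 6 (insert('j')): buffer="jjwjjwa" (len 7), cursors c1@2 c4@2 c2@5 c3@5, authorship 141233.
After op 7 (insert('a')): buffer="jjaawjjaawa" (len 11), cursors c1@4 c4@4 c2@9 c3@9, authorship 1414123233.
After op 8 (delete): buffer="jjwjjwa" (len 7), cursors c1@2 c4@2 c2@5 c3@5, authorship 141233.

Answer: 2 5 5 2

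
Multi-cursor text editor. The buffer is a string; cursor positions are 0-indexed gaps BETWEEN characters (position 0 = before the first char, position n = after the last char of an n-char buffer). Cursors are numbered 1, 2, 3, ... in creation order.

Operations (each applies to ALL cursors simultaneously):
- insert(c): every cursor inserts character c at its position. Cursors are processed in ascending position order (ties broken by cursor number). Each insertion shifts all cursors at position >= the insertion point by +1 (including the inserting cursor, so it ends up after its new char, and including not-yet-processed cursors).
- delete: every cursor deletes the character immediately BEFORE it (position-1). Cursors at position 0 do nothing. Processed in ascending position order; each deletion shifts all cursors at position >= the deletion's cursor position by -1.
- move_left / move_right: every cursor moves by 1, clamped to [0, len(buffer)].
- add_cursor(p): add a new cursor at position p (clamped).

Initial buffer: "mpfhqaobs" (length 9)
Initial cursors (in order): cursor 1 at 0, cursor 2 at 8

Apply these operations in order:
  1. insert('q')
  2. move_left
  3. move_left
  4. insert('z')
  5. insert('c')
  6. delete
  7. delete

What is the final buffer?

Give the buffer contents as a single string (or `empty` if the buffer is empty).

Answer: qmpfhqaobqs

Derivation:
After op 1 (insert('q')): buffer="qmpfhqaobqs" (len 11), cursors c1@1 c2@10, authorship 1........2.
After op 2 (move_left): buffer="qmpfhqaobqs" (len 11), cursors c1@0 c2@9, authorship 1........2.
After op 3 (move_left): buffer="qmpfhqaobqs" (len 11), cursors c1@0 c2@8, authorship 1........2.
After op 4 (insert('z')): buffer="zqmpfhqaozbqs" (len 13), cursors c1@1 c2@10, authorship 11.......2.2.
After op 5 (insert('c')): buffer="zcqmpfhqaozcbqs" (len 15), cursors c1@2 c2@12, authorship 111.......22.2.
After op 6 (delete): buffer="zqmpfhqaozbqs" (len 13), cursors c1@1 c2@10, authorship 11.......2.2.
After op 7 (delete): buffer="qmpfhqaobqs" (len 11), cursors c1@0 c2@8, authorship 1........2.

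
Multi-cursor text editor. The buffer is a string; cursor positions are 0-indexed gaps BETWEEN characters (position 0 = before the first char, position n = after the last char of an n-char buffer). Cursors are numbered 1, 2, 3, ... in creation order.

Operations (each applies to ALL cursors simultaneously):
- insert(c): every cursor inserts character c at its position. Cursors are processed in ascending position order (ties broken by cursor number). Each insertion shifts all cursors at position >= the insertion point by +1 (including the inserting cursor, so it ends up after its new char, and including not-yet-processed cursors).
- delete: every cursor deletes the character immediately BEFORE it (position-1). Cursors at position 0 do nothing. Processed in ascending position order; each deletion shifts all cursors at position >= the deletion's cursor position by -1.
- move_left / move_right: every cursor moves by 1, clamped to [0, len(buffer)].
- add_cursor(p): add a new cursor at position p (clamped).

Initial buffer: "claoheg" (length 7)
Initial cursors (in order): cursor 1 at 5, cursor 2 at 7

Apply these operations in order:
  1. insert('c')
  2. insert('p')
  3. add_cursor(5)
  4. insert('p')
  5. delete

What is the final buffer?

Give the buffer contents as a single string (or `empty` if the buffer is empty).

Answer: claohcpegcp

Derivation:
After op 1 (insert('c')): buffer="claohcegc" (len 9), cursors c1@6 c2@9, authorship .....1..2
After op 2 (insert('p')): buffer="claohcpegcp" (len 11), cursors c1@7 c2@11, authorship .....11..22
After op 3 (add_cursor(5)): buffer="claohcpegcp" (len 11), cursors c3@5 c1@7 c2@11, authorship .....11..22
After op 4 (insert('p')): buffer="claohpcppegcpp" (len 14), cursors c3@6 c1@9 c2@14, authorship .....3111..222
After op 5 (delete): buffer="claohcpegcp" (len 11), cursors c3@5 c1@7 c2@11, authorship .....11..22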